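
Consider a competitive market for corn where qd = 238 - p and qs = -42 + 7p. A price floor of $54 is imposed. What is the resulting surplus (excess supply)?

Surplus = 152

Equilibrium price would be p* = 35, so the floor at 54 binds.
At p = 54: qd = 184, qs = 336.
Surplus = 336 − 184 = 152.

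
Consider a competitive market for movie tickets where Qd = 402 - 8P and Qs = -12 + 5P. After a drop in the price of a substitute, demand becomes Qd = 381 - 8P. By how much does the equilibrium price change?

ΔP = -21/13

Original equilibrium: P* = 414/13, Q* = 1914/13.
New equilibrium: 381 - 8P = -12 + 5P, so 393 = 13P and P' = 393/13; Q' = 381 − 8(393/13) = 1809/13.
Change in price: 393/13 − 414/13 = -21/13.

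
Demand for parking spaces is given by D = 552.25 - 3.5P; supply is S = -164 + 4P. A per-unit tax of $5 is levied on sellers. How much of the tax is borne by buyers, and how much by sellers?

Pre-tax equilibrium: P* = 95.5, Q* = 218.
Tax on sellers shifts supply to S = -164 + 4(P − 5) = -184 + 4P.
552.25 - 3.5P = -184 + 4P gives buyer price Pb = 589/6; sellers receive Ps = 589/6 − 5 = 559/6.
New quantity: Q = 552.25 − 3.5(589/6) = 626/3.
Buyer burden = 589/6 − 95.5 = 8/3; seller burden = 95.5 − 559/6 = 7/3.

Buyers bear 8/3, sellers bear 7/3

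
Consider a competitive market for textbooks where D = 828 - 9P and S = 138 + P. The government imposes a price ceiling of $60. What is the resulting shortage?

Shortage = 90

Equilibrium price would be P* = 69, so the ceiling at 60 binds.
At P = 60: D = 828 − 9(60) = 288, S = 138 + 1(60) = 198.
Shortage = 288 − 198 = 90.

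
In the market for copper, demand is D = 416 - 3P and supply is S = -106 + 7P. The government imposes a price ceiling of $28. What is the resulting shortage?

Equilibrium price would be P* = 52.2, so the ceiling at 28 binds.
At P = 28: D = 416 − 3(28) = 332, S = -106 + 7(28) = 90.
Shortage = 332 − 90 = 242.

Shortage = 242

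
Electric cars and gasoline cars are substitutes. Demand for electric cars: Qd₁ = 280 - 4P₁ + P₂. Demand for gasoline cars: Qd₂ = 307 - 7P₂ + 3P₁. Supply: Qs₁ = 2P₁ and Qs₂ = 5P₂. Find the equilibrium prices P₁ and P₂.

P₁ = 3667/69, P₂ = 894/23

Market 1: 280 - 4P₁ + P₂ = 2P₁ → 6P₁ - P₂ = 280.
Market 2: 12P₂ - 3P₁ = 307.
Eliminating P₂: 12×(1) + 1×(2) gives 69P₁ = 3667, so P₁ = 3667/69.
Back-substitute into (2): P₂ = (307 + 3×3667/69) / 12 = 894/23.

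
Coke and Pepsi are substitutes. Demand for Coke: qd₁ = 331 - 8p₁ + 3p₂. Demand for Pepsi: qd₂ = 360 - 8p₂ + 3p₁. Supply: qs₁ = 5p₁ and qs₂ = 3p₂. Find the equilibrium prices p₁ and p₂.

Market 1: 331 - 8p₁ + 3p₂ = 5p₁ → 13p₁ - 3p₂ = 331.
Market 2: 11p₂ - 3p₁ = 360.
Eliminating p₂: 11×(1) + 3×(2) gives 134p₁ = 4721, so p₁ = 4721/134.
Back-substitute into (2): p₂ = (360 + 3×4721/134) / 11 = 5673/134.

p₁ = 4721/134, p₂ = 5673/134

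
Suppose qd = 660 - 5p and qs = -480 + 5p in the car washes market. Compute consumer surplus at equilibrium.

Equilibrium: 660 - 5p = -480 + 5p gives p* = 114, q* = 90.
Demand choke price (qd = 0): p = 132.
CS = ½(132 − 114)(90) = 810.

Consumer surplus = 810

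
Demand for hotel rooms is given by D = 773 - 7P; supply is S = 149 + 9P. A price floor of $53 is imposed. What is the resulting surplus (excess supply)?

Surplus = 224

Equilibrium price would be P* = 39, so the floor at 53 binds.
At P = 53: D = 402, S = 626.
Surplus = 626 − 402 = 224.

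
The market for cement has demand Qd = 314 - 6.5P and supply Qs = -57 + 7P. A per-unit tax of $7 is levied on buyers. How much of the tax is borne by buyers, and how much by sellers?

Buyers bear 98/27, sellers bear 91/27

Pre-tax equilibrium: P* = 742/27, Q* = 3655/27.
Tax on buyers shifts demand to Qd = 314 − 6.5(P + 7) = 268.5 - 6.5P.
268.5 - 6.5P = -57 + 7P gives seller price Ps = 217/9; buyers pay Pb = 217/9 + 7 = 280/9.
New quantity: Q = 314 − 6.5(280/9) = 1006/9.
Buyer burden = 280/9 − 742/27 = 98/27; seller burden = 742/27 − 217/9 = 91/27.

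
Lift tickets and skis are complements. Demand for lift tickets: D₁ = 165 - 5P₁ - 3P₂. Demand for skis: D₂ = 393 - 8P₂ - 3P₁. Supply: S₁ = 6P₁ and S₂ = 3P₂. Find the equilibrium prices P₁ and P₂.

Market 1: 165 - 5P₁ - 3P₂ = 6P₁ → 11P₁ + 3P₂ = 165.
Market 2: 11P₂ + 3P₁ = 393.
Eliminating P₂: 11×(1) − 3×(2) gives 112P₁ = 636, so P₁ = 159/28.
Back-substitute into (2): P₂ = (393 − 3×159/28) / 11 = 957/28.

P₁ = 159/28, P₂ = 957/28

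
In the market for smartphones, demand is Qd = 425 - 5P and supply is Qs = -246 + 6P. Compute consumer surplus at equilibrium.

Equilibrium: 425 - 5P = -246 + 6P gives P* = 61, Q* = 120.
Demand choke price (Qd = 0): P = 85.
CS = ½(85 − 61)(120) = 1440.

Consumer surplus = 1440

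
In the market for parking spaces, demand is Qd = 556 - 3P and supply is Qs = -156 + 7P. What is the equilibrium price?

Set Qd = Qs: 556 - 3P = -156 + 7P.
712 = 10P, so P* = 71.2.
Q* = 556 − 3(71.2) = 342.4.

P* = 71.2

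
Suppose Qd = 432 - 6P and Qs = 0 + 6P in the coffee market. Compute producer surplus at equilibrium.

Producer surplus = 3888

Equilibrium: 432 - 6P = 0 + 6P gives P* = 36, Q* = 216.
Supply starts at P = 0 (where Qs = 0).
PS = ½(36 − 0)(216) = 3888.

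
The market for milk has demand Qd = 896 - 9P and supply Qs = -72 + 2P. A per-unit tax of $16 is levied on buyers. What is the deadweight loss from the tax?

Deadweight loss = 2304/11

Pre-tax equilibrium: P* = 88, Q* = 104.
Tax on buyers shifts demand to Qd = 896 − 9(P + 16) = 752 - 9P.
752 - 9P = -72 + 2P gives seller price Ps = 824/11; buyers pay Pb = 824/11 + 16 = 1000/11.
New quantity: Q = 896 − 9(1000/11) = 856/11.
DWL = ½ × 16 × (104 − 856/11) = 2304/11.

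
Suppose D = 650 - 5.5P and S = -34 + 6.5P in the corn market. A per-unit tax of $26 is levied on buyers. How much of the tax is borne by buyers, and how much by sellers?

Pre-tax equilibrium: P* = 57, Q* = 336.5.
Tax on buyers shifts demand to D = 650 − 5.5(P + 26) = 507 - 5.5P.
507 - 5.5P = -34 + 6.5P gives seller price Ps = 541/12; buyers pay Pb = 541/12 + 26 = 853/12.
New quantity: Q = 650 − 5.5(853/12) = 6217/24.
Buyer burden = 853/12 − 57 = 169/12; seller burden = 57 − 541/12 = 143/12.

Buyers bear 169/12, sellers bear 143/12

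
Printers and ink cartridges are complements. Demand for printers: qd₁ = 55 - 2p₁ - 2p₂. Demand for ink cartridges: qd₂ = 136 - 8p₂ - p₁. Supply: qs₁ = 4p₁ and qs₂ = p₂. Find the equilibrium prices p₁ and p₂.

p₁ = 223/52, p₂ = 761/52

Market 1: 55 - 2p₁ - 2p₂ = 4p₁ → 6p₁ + 2p₂ = 55.
Market 2: 9p₂ + p₁ = 136.
Eliminating p₂: 9×(1) − 2×(2) gives 52p₁ = 223, so p₁ = 223/52.
Back-substitute into (2): p₂ = (136 − 1×223/52) / 9 = 761/52.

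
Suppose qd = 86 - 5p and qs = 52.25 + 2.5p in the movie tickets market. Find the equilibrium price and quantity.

p* = 4.5, q* = 63.5

Set qd = qs: 86 - 5p = 52.25 + 2.5p.
33.75 = 7.5p, so p* = 4.5.
q* = 86 − 5(4.5) = 63.5.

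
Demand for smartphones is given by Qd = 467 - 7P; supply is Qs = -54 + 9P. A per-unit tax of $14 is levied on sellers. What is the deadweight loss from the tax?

Pre-tax equilibrium: P* = 32.5625, Q* = 239.0625.
Tax on sellers shifts supply to Qs = -54 + 9(P − 14) = -180 + 9P.
467 - 7P = -180 + 9P gives buyer price Pb = 40.4375; sellers receive Ps = 40.4375 − 14 = 26.4375.
New quantity: Q = 467 − 7(40.4375) = 183.9375.
DWL = ½ × 14 × (239.0625 − 183.9375) = 385.875.

Deadweight loss = 385.875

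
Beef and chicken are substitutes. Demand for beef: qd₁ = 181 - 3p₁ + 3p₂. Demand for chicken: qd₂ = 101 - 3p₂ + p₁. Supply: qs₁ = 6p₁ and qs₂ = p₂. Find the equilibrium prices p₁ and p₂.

Market 1: 181 - 3p₁ + 3p₂ = 6p₁ → 9p₁ - 3p₂ = 181.
Market 2: 4p₂ - p₁ = 101.
Eliminating p₂: 4×(1) + 3×(2) gives 33p₁ = 1027, so p₁ = 1027/33.
Back-substitute into (2): p₂ = (101 + 1×1027/33) / 4 = 1090/33.

p₁ = 1027/33, p₂ = 1090/33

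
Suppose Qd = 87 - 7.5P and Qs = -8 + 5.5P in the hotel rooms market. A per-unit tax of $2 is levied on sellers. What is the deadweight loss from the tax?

Pre-tax equilibrium: P* = 95/13, Q* = 837/26.
Tax on sellers shifts supply to Qs = -8 + 5.5(P − 2) = -19 + 5.5P.
87 - 7.5P = -19 + 5.5P gives buyer price Pb = 106/13; sellers receive Ps = 106/13 − 2 = 80/13.
New quantity: Q = 87 − 7.5(106/13) = 336/13.
DWL = ½ × 2 × (837/26 − 336/13) = 165/26.

Deadweight loss = 165/26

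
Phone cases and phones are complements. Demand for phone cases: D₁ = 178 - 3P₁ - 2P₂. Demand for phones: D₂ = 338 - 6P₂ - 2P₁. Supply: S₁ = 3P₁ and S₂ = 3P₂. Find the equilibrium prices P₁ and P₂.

P₁ = 18.52, P₂ = 33.44

Market 1: 178 - 3P₁ - 2P₂ = 3P₁ → 6P₁ + 2P₂ = 178.
Market 2: 9P₂ + 2P₁ = 338.
Eliminating P₂: 9×(1) − 2×(2) gives 50P₁ = 926, so P₁ = 18.52.
Back-substitute into (2): P₂ = (338 − 2×18.52) / 9 = 33.44.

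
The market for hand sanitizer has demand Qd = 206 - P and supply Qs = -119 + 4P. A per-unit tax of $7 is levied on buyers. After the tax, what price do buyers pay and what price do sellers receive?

Pre-tax equilibrium: P* = 65, Q* = 141.
Tax on buyers shifts demand to Qd = 206 − 1(P + 7) = 199 - P.
199 - P = -119 + 4P gives seller price Ps = 63.6; buyers pay Pb = 63.6 + 7 = 70.6.
New quantity: Q = 206 − 1(70.6) = 135.4.

Buyers pay $70.6, sellers receive $63.6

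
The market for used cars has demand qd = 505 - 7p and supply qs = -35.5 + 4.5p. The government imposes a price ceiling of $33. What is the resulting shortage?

Equilibrium price would be p* = 47, so the ceiling at 33 binds.
At p = 33: qd = 505 − 7(33) = 274, qs = -35.5 + 4.5(33) = 113.
Shortage = 274 − 113 = 161.

Shortage = 161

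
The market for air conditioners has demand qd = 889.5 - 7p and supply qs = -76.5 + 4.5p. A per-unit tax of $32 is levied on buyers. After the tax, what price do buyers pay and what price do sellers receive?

Buyers pay 2220/23, sellers receive 1484/23

Pre-tax equilibrium: p* = 84, q* = 301.5.
Tax on buyers shifts demand to qd = 889.5 − 7(p + 32) = 665.5 - 7p.
665.5 - 7p = -76.5 + 4.5p gives seller price ps = 1484/23; buyers pay pb = 1484/23 + 32 = 2220/23.
New quantity: q = 889.5 − 7(2220/23) = 9837/46.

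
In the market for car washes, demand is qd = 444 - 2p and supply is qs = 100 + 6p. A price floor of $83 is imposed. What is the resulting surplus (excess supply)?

Surplus = 320

Equilibrium price would be p* = 43, so the floor at 83 binds.
At p = 83: qd = 278, qs = 598.
Surplus = 598 − 278 = 320.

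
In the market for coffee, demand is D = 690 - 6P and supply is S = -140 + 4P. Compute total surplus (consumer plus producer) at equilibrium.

Equilibrium: 690 - 6P = -140 + 4P gives P* = 83, Q* = 192.
Demand choke price: P = 115; supply starts at P = 35.
CS = ½(115 − 83)(192) = 3072; PS = ½(83 − 35)(192) = 4608.

Total surplus = 7680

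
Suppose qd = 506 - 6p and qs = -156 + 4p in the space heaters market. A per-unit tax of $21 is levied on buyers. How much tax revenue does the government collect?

Tax revenue = 1226.4

Pre-tax equilibrium: p* = 66.2, q* = 108.8.
Tax on buyers shifts demand to qd = 506 − 6(p + 21) = 380 - 6p.
380 - 6p = -156 + 4p gives seller price ps = 53.6; buyers pay pb = 53.6 + 21 = 74.6.
New quantity: q = 506 − 6(74.6) = 58.4.
Revenue = 21 × 58.4 = 1226.4.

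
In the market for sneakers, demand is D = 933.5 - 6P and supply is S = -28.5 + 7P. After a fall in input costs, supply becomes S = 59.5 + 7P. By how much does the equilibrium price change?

Original equilibrium: P* = 74, Q* = 489.5.
New equilibrium: 933.5 - 6P = 59.5 + 7P, so 874 = 13P and P' = 874/13; Q' = 933.5 − 6(874/13) = 13783/26.
Change in price: 874/13 − 74 = -88/13.

ΔP = -88/13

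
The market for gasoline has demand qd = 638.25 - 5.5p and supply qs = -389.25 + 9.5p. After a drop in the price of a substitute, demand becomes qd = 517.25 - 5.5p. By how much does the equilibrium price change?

Original equilibrium: p* = 68.5, q* = 261.5.
New equilibrium: 517.25 - 5.5p = -389.25 + 9.5p, so 906.5 = 15p and p' = 1813/30; q' = 517.25 − 5.5(1813/30) = 2773/15.
Change in price: 1813/30 − 68.5 = -121/15.

Δp = -121/15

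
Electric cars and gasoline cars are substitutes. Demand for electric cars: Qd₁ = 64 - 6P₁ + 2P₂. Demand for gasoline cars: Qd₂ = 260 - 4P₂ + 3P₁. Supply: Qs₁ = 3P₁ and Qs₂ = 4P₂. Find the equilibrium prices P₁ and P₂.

Market 1: 64 - 6P₁ + 2P₂ = 3P₁ → 9P₁ - 2P₂ = 64.
Market 2: 8P₂ - 3P₁ = 260.
Eliminating P₂: 8×(1) + 2×(2) gives 66P₁ = 1032, so P₁ = 172/11.
Back-substitute into (2): P₂ = (260 + 3×172/11) / 8 = 422/11.

P₁ = 172/11, P₂ = 422/11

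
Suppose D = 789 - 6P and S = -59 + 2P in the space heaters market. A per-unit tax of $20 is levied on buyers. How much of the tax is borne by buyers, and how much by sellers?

Buyers bear $5, sellers bear $15

Pre-tax equilibrium: P* = 106, Q* = 153.
Tax on buyers shifts demand to D = 789 − 6(P + 20) = 669 - 6P.
669 - 6P = -59 + 2P gives seller price Ps = 91; buyers pay Pb = 91 + 20 = 111.
New quantity: Q = 789 − 6(111) = 123.
Buyer burden = 111 − 106 = 5; seller burden = 106 − 91 = 15.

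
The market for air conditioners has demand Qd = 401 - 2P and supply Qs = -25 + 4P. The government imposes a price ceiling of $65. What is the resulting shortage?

Equilibrium price would be P* = 71, so the ceiling at 65 binds.
At P = 65: Qd = 401 − 2(65) = 271, Qs = -25 + 4(65) = 235.
Shortage = 271 − 235 = 36.

Shortage = 36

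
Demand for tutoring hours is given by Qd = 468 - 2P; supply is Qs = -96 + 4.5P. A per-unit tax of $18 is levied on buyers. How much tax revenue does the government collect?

Tax revenue = 63072/13

Pre-tax equilibrium: P* = 1128/13, Q* = 3828/13.
Tax on buyers shifts demand to Qd = 468 − 2(P + 18) = 432 - 2P.
432 - 2P = -96 + 4.5P gives seller price Ps = 1056/13; buyers pay Pb = 1056/13 + 18 = 1290/13.
New quantity: Q = 468 − 2(1290/13) = 3504/13.
Revenue = 18 × 3504/13 = 63072/13.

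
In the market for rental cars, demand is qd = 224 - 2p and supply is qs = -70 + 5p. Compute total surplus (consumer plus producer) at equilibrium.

Total surplus = 6860

Equilibrium: 224 - 2p = -70 + 5p gives p* = 42, q* = 140.
Demand choke price: p = 112; supply starts at p = 14.
CS = ½(112 − 42)(140) = 4900; PS = ½(42 − 14)(140) = 1960.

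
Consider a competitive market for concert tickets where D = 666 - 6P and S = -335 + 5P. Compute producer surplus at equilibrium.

Producer surplus = 1440

Equilibrium: 666 - 6P = -335 + 5P gives P* = 91, Q* = 120.
Supply starts at P = 67 (where S = 0).
PS = ½(91 − 67)(120) = 1440.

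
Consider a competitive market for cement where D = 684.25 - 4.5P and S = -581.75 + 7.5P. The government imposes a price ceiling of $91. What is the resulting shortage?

Equilibrium price would be P* = 105.5, so the ceiling at 91 binds.
At P = 91: D = 684.25 − 4.5(91) = 274.75, S = -581.75 + 7.5(91) = 100.75.
Shortage = 274.75 − 100.75 = 174.

Shortage = 174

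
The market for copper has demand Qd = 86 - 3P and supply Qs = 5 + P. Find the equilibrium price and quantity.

P* = 20.25, Q* = 25.25

Set Qd = Qs: 86 - 3P = 5 + P.
81 = 4P, so P* = 20.25.
Q* = 86 − 3(20.25) = 25.25.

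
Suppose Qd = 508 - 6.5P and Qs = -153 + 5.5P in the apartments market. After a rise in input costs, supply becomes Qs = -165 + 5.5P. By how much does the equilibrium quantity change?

Original equilibrium: P* = 661/12, Q* = 3599/24.
New equilibrium: 508 - 6.5P = -165 + 5.5P, so 673 = 12P and P' = 673/12; Q' = 508 − 6.5(673/12) = 3443/24.
Change in quantity: 3443/24 − 3599/24 = -6.5.

ΔQ = -6.5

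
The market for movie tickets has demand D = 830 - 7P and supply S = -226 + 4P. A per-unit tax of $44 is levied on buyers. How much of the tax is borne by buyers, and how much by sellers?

Pre-tax equilibrium: P* = 96, Q* = 158.
Tax on buyers shifts demand to D = 830 − 7(P + 44) = 522 - 7P.
522 - 7P = -226 + 4P gives seller price Ps = 68; buyers pay Pb = 68 + 44 = 112.
New quantity: Q = 830 − 7(112) = 46.
Buyer burden = 112 − 96 = 16; seller burden = 96 − 68 = 28.

Buyers bear $16, sellers bear $28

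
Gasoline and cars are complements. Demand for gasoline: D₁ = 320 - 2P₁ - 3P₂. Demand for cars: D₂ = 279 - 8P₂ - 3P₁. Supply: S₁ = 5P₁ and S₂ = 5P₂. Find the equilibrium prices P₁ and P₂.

Market 1: 320 - 2P₁ - 3P₂ = 5P₁ → 7P₁ + 3P₂ = 320.
Market 2: 13P₂ + 3P₁ = 279.
Eliminating P₂: 13×(1) − 3×(2) gives 82P₁ = 3323, so P₁ = 3323/82.
Back-substitute into (2): P₂ = (279 − 3×3323/82) / 13 = 993/82.

P₁ = 3323/82, P₂ = 993/82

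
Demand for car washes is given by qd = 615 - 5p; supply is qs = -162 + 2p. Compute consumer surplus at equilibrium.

Equilibrium: 615 - 5p = -162 + 2p gives p* = 111, q* = 60.
Demand choke price (qd = 0): p = 123.
CS = ½(123 − 111)(60) = 360.

Consumer surplus = 360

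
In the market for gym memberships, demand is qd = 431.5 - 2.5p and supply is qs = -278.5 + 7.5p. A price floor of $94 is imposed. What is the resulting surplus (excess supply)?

Surplus = 230

Equilibrium price would be p* = 71, so the floor at 94 binds.
At p = 94: qd = 196.5, qs = 426.5.
Surplus = 426.5 − 196.5 = 230.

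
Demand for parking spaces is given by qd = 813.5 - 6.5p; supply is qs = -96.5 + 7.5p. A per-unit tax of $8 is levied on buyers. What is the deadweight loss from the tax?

Deadweight loss = 780/7

Pre-tax equilibrium: p* = 65, q* = 391.
Tax on buyers shifts demand to qd = 813.5 − 6.5(p + 8) = 761.5 - 6.5p.
761.5 - 6.5p = -96.5 + 7.5p gives seller price ps = 429/7; buyers pay pb = 429/7 + 8 = 485/7.
New quantity: q = 813.5 − 6.5(485/7) = 2542/7.
DWL = ½ × 8 × (391 − 2542/7) = 780/7.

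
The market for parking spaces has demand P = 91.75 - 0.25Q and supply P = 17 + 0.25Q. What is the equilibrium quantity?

Set the two price expressions equal: 91.75 - 0.25Q = 17 + 0.25Q.
74.75 = 0.5Q, so Q* = 149.5.
P* = 91.75 − (0.25)(149.5) = 54.375.

Q* = 149.5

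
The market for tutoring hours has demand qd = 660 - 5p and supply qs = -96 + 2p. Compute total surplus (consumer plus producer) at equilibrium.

Total surplus = 5040

Equilibrium: 660 - 5p = -96 + 2p gives p* = 108, q* = 120.
Demand choke price: p = 132; supply starts at p = 48.
CS = ½(132 − 108)(120) = 1440; PS = ½(108 − 48)(120) = 3600.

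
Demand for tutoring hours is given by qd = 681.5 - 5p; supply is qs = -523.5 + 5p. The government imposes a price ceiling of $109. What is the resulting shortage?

Equilibrium price would be p* = 120.5, so the ceiling at 109 binds.
At p = 109: qd = 681.5 − 5(109) = 136.5, qs = -523.5 + 5(109) = 21.5.
Shortage = 136.5 − 21.5 = 115.

Shortage = 115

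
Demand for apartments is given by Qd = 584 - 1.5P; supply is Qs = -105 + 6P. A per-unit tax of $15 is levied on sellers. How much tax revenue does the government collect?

Pre-tax equilibrium: P* = 1378/15, Q* = 446.2.
Tax on sellers shifts supply to Qs = -105 + 6(P − 15) = -195 + 6P.
584 - 1.5P = -195 + 6P gives buyer price Pb = 1558/15; sellers receive Ps = 1558/15 − 15 = 1333/15.
New quantity: Q = 584 − 1.5(1558/15) = 428.2.
Revenue = 15 × 428.2 = 6423.

Tax revenue = 6423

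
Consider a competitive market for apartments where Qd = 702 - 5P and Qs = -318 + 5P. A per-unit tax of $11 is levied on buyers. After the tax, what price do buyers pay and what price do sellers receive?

Pre-tax equilibrium: P* = 102, Q* = 192.
Tax on buyers shifts demand to Qd = 702 − 5(P + 11) = 647 - 5P.
647 - 5P = -318 + 5P gives seller price Ps = 96.5; buyers pay Pb = 96.5 + 11 = 107.5.
New quantity: Q = 702 − 5(107.5) = 164.5.

Buyers pay $107.5, sellers receive $96.5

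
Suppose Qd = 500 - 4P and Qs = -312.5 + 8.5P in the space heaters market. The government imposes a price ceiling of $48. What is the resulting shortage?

Equilibrium price would be P* = 65, so the ceiling at 48 binds.
At P = 48: Qd = 500 − 4(48) = 308, Qs = -312.5 + 8.5(48) = 95.5.
Shortage = 308 − 95.5 = 212.5.

Shortage = 212.5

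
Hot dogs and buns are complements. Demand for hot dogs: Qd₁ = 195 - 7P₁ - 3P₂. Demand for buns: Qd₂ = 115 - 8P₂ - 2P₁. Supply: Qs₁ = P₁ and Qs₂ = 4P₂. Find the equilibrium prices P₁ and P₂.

Market 1: 195 - 7P₁ - 3P₂ = P₁ → 8P₁ + 3P₂ = 195.
Market 2: 12P₂ + 2P₁ = 115.
Eliminating P₂: 12×(1) − 3×(2) gives 90P₁ = 1995, so P₁ = 133/6.
Back-substitute into (2): P₂ = (115 − 2×133/6) / 12 = 53/9.

P₁ = 133/6, P₂ = 53/9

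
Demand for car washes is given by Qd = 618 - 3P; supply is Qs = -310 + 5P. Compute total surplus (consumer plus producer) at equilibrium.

Total surplus = 19440

Equilibrium: 618 - 3P = -310 + 5P gives P* = 116, Q* = 270.
Demand choke price: P = 206; supply starts at P = 62.
CS = ½(206 − 116)(270) = 12150; PS = ½(116 − 62)(270) = 7290.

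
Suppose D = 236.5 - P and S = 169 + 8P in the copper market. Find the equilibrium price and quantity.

Set D = S: 236.5 - P = 169 + 8P.
67.5 = 9P, so P* = 7.5.
Q* = 236.5 − 1(7.5) = 229.

P* = 7.5, Q* = 229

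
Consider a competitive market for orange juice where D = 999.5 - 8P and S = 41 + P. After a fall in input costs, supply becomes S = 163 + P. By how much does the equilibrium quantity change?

ΔQ = 976/9

Original equilibrium: P* = 106.5, Q* = 147.5.
New equilibrium: 999.5 - 8P = 163 + P, so 836.5 = 9P and P' = 1673/18; Q' = 999.5 − 8(1673/18) = 4607/18.
Change in quantity: 4607/18 − 147.5 = 976/9.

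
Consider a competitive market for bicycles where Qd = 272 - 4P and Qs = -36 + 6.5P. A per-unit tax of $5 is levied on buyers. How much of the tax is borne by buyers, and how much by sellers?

Buyers bear 65/21, sellers bear 40/21

Pre-tax equilibrium: P* = 88/3, Q* = 464/3.
Tax on buyers shifts demand to Qd = 272 − 4(P + 5) = 252 - 4P.
252 - 4P = -36 + 6.5P gives seller price Ps = 192/7; buyers pay Pb = 192/7 + 5 = 227/7.
New quantity: Q = 272 − 4(227/7) = 996/7.
Buyer burden = 227/7 − 88/3 = 65/21; seller burden = 88/3 − 192/7 = 40/21.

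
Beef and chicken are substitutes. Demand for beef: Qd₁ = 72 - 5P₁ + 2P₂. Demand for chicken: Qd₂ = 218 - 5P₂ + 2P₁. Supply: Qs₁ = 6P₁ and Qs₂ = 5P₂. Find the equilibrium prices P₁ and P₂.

P₁ = 578/53, P₂ = 1271/53

Market 1: 72 - 5P₁ + 2P₂ = 6P₁ → 11P₁ - 2P₂ = 72.
Market 2: 10P₂ - 2P₁ = 218.
Eliminating P₂: 10×(1) + 2×(2) gives 106P₁ = 1156, so P₁ = 578/53.
Back-substitute into (2): P₂ = (218 + 2×578/53) / 10 = 1271/53.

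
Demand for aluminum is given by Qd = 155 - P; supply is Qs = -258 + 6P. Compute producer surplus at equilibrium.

Producer surplus = 768

Equilibrium: 155 - P = -258 + 6P gives P* = 59, Q* = 96.
Supply starts at P = 43 (where Qs = 0).
PS = ½(59 − 43)(96) = 768.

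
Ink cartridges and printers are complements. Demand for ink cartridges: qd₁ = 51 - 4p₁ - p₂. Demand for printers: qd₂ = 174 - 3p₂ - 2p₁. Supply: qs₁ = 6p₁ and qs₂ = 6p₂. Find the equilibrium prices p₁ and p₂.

p₁ = 285/88, p₂ = 819/44

Market 1: 51 - 4p₁ - p₂ = 6p₁ → 10p₁ + p₂ = 51.
Market 2: 9p₂ + 2p₁ = 174.
Eliminating p₂: 9×(1) − 1×(2) gives 88p₁ = 285, so p₁ = 285/88.
Back-substitute into (2): p₂ = (174 − 2×285/88) / 9 = 819/44.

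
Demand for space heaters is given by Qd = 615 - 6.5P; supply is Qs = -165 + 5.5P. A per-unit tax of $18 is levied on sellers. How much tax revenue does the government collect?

Tax revenue = 2499.75

Pre-tax equilibrium: P* = 65, Q* = 192.5.
Tax on sellers shifts supply to Qs = -165 + 5.5(P − 18) = -264 + 5.5P.
615 - 6.5P = -264 + 5.5P gives buyer price Pb = 73.25; sellers receive Ps = 73.25 − 18 = 55.25.
New quantity: Q = 615 − 6.5(73.25) = 138.875.
Revenue = 18 × 138.875 = 2499.75.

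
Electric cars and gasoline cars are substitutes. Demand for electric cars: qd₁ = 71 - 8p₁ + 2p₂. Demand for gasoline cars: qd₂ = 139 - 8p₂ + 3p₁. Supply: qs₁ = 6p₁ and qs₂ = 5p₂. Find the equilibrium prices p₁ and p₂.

Market 1: 71 - 8p₁ + 2p₂ = 6p₁ → 14p₁ - 2p₂ = 71.
Market 2: 13p₂ - 3p₁ = 139.
Eliminating p₂: 13×(1) + 2×(2) gives 176p₁ = 1201, so p₁ = 1201/176.
Back-substitute into (2): p₂ = (139 + 3×1201/176) / 13 = 2159/176.

p₁ = 1201/176, p₂ = 2159/176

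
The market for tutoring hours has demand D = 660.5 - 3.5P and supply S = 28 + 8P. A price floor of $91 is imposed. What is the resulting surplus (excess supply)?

Surplus = 414

Equilibrium price would be P* = 55, so the floor at 91 binds.
At P = 91: D = 342, S = 756.
Surplus = 756 − 342 = 414.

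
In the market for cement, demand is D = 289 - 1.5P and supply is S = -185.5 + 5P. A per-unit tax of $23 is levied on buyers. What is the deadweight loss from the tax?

Deadweight loss = 7935/26

Pre-tax equilibrium: P* = 73, Q* = 179.5.
Tax on buyers shifts demand to D = 289 − 1.5(P + 23) = 254.5 - 1.5P.
254.5 - 1.5P = -185.5 + 5P gives seller price Ps = 880/13; buyers pay Pb = 880/13 + 23 = 1179/13.
New quantity: Q = 289 − 1.5(1179/13) = 3977/26.
DWL = ½ × 23 × (179.5 − 3977/26) = 7935/26.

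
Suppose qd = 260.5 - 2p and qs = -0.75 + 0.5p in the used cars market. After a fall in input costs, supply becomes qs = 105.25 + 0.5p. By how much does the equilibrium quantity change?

Δq = 84.8

Original equilibrium: p* = 104.5, q* = 51.5.
New equilibrium: 260.5 - 2p = 105.25 + 0.5p, so 155.25 = 2.5p and p' = 62.1; q' = 260.5 − 2(62.1) = 136.3.
Change in quantity: 136.3 − 51.5 = 84.8.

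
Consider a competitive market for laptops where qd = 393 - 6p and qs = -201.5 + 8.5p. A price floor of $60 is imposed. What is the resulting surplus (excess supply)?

Equilibrium price would be p* = 41, so the floor at 60 binds.
At p = 60: qd = 33, qs = 308.5.
Surplus = 308.5 − 33 = 275.5.

Surplus = 275.5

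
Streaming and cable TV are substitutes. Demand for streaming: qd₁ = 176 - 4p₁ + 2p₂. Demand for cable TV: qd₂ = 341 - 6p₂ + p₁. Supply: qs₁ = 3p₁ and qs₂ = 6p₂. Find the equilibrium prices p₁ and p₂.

p₁ = 1397/41, p₂ = 2563/82

Market 1: 176 - 4p₁ + 2p₂ = 3p₁ → 7p₁ - 2p₂ = 176.
Market 2: 12p₂ - p₁ = 341.
Eliminating p₂: 12×(1) + 2×(2) gives 82p₁ = 2794, so p₁ = 1397/41.
Back-substitute into (2): p₂ = (341 + 1×1397/41) / 12 = 2563/82.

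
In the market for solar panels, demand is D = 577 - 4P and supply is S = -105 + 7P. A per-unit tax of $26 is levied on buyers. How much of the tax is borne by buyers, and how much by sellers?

Buyers bear 182/11, sellers bear 104/11

Pre-tax equilibrium: P* = 62, Q* = 329.
Tax on buyers shifts demand to D = 577 − 4(P + 26) = 473 - 4P.
473 - 4P = -105 + 7P gives seller price Ps = 578/11; buyers pay Pb = 578/11 + 26 = 864/11.
New quantity: Q = 577 − 4(864/11) = 2891/11.
Buyer burden = 864/11 − 62 = 182/11; seller burden = 62 − 578/11 = 104/11.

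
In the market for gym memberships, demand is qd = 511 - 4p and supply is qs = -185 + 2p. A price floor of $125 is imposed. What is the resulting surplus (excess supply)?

Surplus = 54

Equilibrium price would be p* = 116, so the floor at 125 binds.
At p = 125: qd = 11, qs = 65.
Surplus = 65 − 11 = 54.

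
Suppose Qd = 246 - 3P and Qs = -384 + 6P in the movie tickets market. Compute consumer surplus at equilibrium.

Equilibrium: 246 - 3P = -384 + 6P gives P* = 70, Q* = 36.
Demand choke price (Qd = 0): P = 82.
CS = ½(82 − 70)(36) = 216.

Consumer surplus = 216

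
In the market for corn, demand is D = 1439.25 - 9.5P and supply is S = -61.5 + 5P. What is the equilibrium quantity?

Set D = S: 1439.25 - 9.5P = -61.5 + 5P.
1500.75 = 14.5P, so P* = 103.5.
Q* = 1439.25 − 9.5(103.5) = 456.

Q* = 456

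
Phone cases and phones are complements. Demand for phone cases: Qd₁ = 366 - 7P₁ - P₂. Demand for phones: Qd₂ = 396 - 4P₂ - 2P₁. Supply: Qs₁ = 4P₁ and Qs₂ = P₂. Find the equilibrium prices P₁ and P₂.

Market 1: 366 - 7P₁ - P₂ = 4P₁ → 11P₁ + P₂ = 366.
Market 2: 5P₂ + 2P₁ = 396.
Eliminating P₂: 5×(1) − 1×(2) gives 53P₁ = 1434, so P₁ = 1434/53.
Back-substitute into (2): P₂ = (396 − 2×1434/53) / 5 = 3624/53.

P₁ = 1434/53, P₂ = 3624/53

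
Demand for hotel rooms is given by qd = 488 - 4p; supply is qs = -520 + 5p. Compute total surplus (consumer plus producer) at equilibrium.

Equilibrium: 488 - 4p = -520 + 5p gives p* = 112, q* = 40.
Demand choke price: p = 122; supply starts at p = 104.
CS = ½(122 − 112)(40) = 200; PS = ½(112 − 104)(40) = 160.

Total surplus = 360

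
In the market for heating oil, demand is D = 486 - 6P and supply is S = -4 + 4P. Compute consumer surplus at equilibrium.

Equilibrium: 486 - 6P = -4 + 4P gives P* = 49, Q* = 192.
Demand choke price (D = 0): P = 81.
CS = ½(81 − 49)(192) = 3072.

Consumer surplus = 3072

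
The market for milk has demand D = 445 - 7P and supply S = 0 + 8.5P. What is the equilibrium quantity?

Set D = S: 445 - 7P = 0 + 8.5P.
445 = 15.5P, so P* = 890/31.
Q* = 445 − 7(890/31) = 7565/31.

Q* = 7565/31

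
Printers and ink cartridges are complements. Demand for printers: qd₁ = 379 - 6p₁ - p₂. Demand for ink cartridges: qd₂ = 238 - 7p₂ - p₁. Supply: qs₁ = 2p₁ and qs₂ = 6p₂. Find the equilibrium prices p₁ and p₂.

Market 1: 379 - 6p₁ - p₂ = 2p₁ → 8p₁ + p₂ = 379.
Market 2: 13p₂ + p₁ = 238.
Eliminating p₂: 13×(1) − 1×(2) gives 103p₁ = 4689, so p₁ = 4689/103.
Back-substitute into (2): p₂ = (238 − 1×4689/103) / 13 = 1525/103.

p₁ = 4689/103, p₂ = 1525/103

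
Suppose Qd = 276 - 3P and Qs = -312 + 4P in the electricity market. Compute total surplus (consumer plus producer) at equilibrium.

Total surplus = 168

Equilibrium: 276 - 3P = -312 + 4P gives P* = 84, Q* = 24.
Demand choke price: P = 92; supply starts at P = 78.
CS = ½(92 − 84)(24) = 96; PS = ½(84 − 78)(24) = 72.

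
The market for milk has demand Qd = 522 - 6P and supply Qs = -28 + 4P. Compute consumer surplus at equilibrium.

Equilibrium: 522 - 6P = -28 + 4P gives P* = 55, Q* = 192.
Demand choke price (Qd = 0): P = 87.
CS = ½(87 − 55)(192) = 3072.

Consumer surplus = 3072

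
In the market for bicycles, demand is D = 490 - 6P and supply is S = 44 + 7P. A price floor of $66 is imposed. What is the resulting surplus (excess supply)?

Surplus = 412

Equilibrium price would be P* = 446/13, so the floor at 66 binds.
At P = 66: D = 94, S = 506.
Surplus = 506 − 94 = 412.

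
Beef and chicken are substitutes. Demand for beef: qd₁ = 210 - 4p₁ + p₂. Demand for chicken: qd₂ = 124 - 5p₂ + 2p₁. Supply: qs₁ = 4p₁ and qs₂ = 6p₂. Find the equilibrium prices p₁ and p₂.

p₁ = 1217/43, p₂ = 706/43

Market 1: 210 - 4p₁ + p₂ = 4p₁ → 8p₁ - p₂ = 210.
Market 2: 11p₂ - 2p₁ = 124.
Eliminating p₂: 11×(1) + 1×(2) gives 86p₁ = 2434, so p₁ = 1217/43.
Back-substitute into (2): p₂ = (124 + 2×1217/43) / 11 = 706/43.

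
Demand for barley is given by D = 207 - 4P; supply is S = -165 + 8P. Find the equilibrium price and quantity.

Set D = S: 207 - 4P = -165 + 8P.
372 = 12P, so P* = 31.
Q* = 207 − 4(31) = 83.

P* = 31, Q* = 83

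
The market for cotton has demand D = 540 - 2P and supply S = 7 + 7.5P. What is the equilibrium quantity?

Set D = S: 540 - 2P = 7 + 7.5P.
533 = 9.5P, so P* = 1066/19.
Q* = 540 − 2(1066/19) = 8128/19.

Q* = 8128/19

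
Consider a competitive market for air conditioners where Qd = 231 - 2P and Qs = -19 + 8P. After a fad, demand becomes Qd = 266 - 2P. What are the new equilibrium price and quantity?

P' = 28.5, Q' = 209

Original equilibrium: P* = 25, Q* = 181.
New equilibrium: 266 - 2P = -19 + 8P, so 285 = 10P and P' = 28.5; Q' = 266 − 2(28.5) = 209.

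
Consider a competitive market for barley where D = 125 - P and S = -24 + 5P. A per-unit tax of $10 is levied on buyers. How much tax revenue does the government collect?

Tax revenue = 2755/3

Pre-tax equilibrium: P* = 149/6, Q* = 601/6.
Tax on buyers shifts demand to D = 125 − 1(P + 10) = 115 - P.
115 - P = -24 + 5P gives seller price Ps = 139/6; buyers pay Pb = 139/6 + 10 = 199/6.
New quantity: Q = 125 − 1(199/6) = 551/6.
Revenue = 10 × 551/6 = 2755/3.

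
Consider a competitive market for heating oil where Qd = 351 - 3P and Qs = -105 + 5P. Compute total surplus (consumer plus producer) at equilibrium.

Equilibrium: 351 - 3P = -105 + 5P gives P* = 57, Q* = 180.
Demand choke price: P = 117; supply starts at P = 21.
CS = ½(117 − 57)(180) = 5400; PS = ½(57 − 21)(180) = 3240.

Total surplus = 8640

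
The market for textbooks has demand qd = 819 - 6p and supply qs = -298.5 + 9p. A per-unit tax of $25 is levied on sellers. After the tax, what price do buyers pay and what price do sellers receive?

Pre-tax equilibrium: p* = 74.5, q* = 372.
Tax on sellers shifts supply to qs = -298.5 + 9(p − 25) = -523.5 + 9p.
819 - 6p = -523.5 + 9p gives buyer price pb = 89.5; sellers receive ps = 89.5 − 25 = 64.5.
New quantity: q = 819 − 6(89.5) = 282.

Buyers pay $89.5, sellers receive $64.5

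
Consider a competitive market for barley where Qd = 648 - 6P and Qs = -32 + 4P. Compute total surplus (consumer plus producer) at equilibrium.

Total surplus = 12000

Equilibrium: 648 - 6P = -32 + 4P gives P* = 68, Q* = 240.
Demand choke price: P = 108; supply starts at P = 8.
CS = ½(108 − 68)(240) = 4800; PS = ½(68 − 8)(240) = 7200.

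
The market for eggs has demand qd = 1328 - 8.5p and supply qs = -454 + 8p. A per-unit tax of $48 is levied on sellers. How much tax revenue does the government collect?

Tax revenue = 112032/11

Pre-tax equilibrium: p* = 108, q* = 410.
Tax on sellers shifts supply to qs = -454 + 8(p − 48) = -838 + 8p.
1328 - 8.5p = -838 + 8p gives buyer price pb = 1444/11; sellers receive ps = 1444/11 − 48 = 916/11.
New quantity: q = 1328 − 8.5(1444/11) = 2334/11.
Revenue = 48 × 2334/11 = 112032/11.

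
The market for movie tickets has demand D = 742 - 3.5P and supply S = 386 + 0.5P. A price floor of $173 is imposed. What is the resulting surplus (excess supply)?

Surplus = 336

Equilibrium price would be P* = 89, so the floor at 173 binds.
At P = 173: D = 136.5, S = 472.5.
Surplus = 472.5 − 136.5 = 336.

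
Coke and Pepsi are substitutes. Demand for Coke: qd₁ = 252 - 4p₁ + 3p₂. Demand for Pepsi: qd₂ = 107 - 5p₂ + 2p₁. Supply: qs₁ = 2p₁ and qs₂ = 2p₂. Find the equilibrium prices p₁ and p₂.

p₁ = 695/12, p₂ = 191/6

Market 1: 252 - 4p₁ + 3p₂ = 2p₁ → 6p₁ - 3p₂ = 252.
Market 2: 7p₂ - 2p₁ = 107.
Eliminating p₂: 7×(1) + 3×(2) gives 36p₁ = 2085, so p₁ = 695/12.
Back-substitute into (2): p₂ = (107 + 2×695/12) / 7 = 191/6.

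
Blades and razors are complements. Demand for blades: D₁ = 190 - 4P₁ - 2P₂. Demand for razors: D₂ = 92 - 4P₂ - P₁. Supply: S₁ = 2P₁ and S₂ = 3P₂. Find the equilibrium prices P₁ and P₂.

P₁ = 28.65, P₂ = 9.05

Market 1: 190 - 4P₁ - 2P₂ = 2P₁ → 6P₁ + 2P₂ = 190.
Market 2: 7P₂ + P₁ = 92.
Eliminating P₂: 7×(1) − 2×(2) gives 40P₁ = 1146, so P₁ = 28.65.
Back-substitute into (2): P₂ = (92 − 1×28.65) / 7 = 9.05.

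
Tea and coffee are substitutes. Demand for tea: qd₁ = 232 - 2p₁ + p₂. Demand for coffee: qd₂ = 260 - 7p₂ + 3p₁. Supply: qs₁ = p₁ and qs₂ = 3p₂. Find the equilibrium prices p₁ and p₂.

p₁ = 860/9, p₂ = 164/3

Market 1: 232 - 2p₁ + p₂ = p₁ → 3p₁ - p₂ = 232.
Market 2: 10p₂ - 3p₁ = 260.
Eliminating p₂: 10×(1) + 1×(2) gives 27p₁ = 2580, so p₁ = 860/9.
Back-substitute into (2): p₂ = (260 + 3×860/9) / 10 = 164/3.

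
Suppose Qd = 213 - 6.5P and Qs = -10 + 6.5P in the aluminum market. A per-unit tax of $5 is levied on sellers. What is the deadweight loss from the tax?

Pre-tax equilibrium: P* = 223/13, Q* = 101.5.
Tax on sellers shifts supply to Qs = -10 + 6.5(P − 5) = -42.5 + 6.5P.
213 - 6.5P = -42.5 + 6.5P gives buyer price Pb = 511/26; sellers receive Ps = 511/26 − 5 = 381/26.
New quantity: Q = 213 − 6.5(511/26) = 85.25.
DWL = ½ × 5 × (101.5 − 85.25) = 40.625.

Deadweight loss = 40.625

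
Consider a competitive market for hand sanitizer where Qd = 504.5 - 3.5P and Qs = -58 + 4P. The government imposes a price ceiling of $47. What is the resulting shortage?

Shortage = 210

Equilibrium price would be P* = 75, so the ceiling at 47 binds.
At P = 47: Qd = 504.5 − 3.5(47) = 340, Qs = -58 + 4(47) = 130.
Shortage = 340 − 130 = 210.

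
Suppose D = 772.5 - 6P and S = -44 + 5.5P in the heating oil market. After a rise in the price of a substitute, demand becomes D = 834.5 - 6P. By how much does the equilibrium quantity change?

Original equilibrium: P* = 71, Q* = 346.5.
New equilibrium: 834.5 - 6P = -44 + 5.5P, so 878.5 = 11.5P and P' = 1757/23; Q' = 834.5 − 6(1757/23) = 17303/46.
Change in quantity: 17303/46 − 346.5 = 682/23.

ΔQ = 682/23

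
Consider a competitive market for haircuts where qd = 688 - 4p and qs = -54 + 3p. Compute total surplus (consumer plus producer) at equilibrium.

Total surplus = 20328

Equilibrium: 688 - 4p = -54 + 3p gives p* = 106, q* = 264.
Demand choke price: p = 172; supply starts at p = 18.
CS = ½(172 − 106)(264) = 8712; PS = ½(106 − 18)(264) = 11616.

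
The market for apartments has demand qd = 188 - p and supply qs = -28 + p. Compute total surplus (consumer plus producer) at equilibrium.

Total surplus = 6400

Equilibrium: 188 - p = -28 + p gives p* = 108, q* = 80.
Demand choke price: p = 188; supply starts at p = 28.
CS = ½(188 − 108)(80) = 3200; PS = ½(108 − 28)(80) = 3200.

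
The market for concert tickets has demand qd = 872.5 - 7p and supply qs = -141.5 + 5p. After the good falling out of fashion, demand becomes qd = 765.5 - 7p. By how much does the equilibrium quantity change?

Original equilibrium: p* = 84.5, q* = 281.
New equilibrium: 765.5 - 7p = -141.5 + 5p, so 907 = 12p and p' = 907/12; q' = 765.5 − 7(907/12) = 2837/12.
Change in quantity: 2837/12 − 281 = -535/12.

Δq = -535/12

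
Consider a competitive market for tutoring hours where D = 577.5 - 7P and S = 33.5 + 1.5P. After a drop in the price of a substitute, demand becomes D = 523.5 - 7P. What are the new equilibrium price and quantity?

Original equilibrium: P* = 64, Q* = 129.5.
New equilibrium: 523.5 - 7P = 33.5 + 1.5P, so 490 = 8.5P and P' = 980/17; Q' = 523.5 − 7(980/17) = 4079/34.

P' = 980/17, Q' = 4079/34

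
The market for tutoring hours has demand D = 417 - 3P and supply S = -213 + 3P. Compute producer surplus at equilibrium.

Producer surplus = 1734

Equilibrium: 417 - 3P = -213 + 3P gives P* = 105, Q* = 102.
Supply starts at P = 71 (where S = 0).
PS = ½(105 − 71)(102) = 1734.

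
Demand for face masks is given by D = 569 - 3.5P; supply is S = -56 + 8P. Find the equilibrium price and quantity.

Set D = S: 569 - 3.5P = -56 + 8P.
625 = 11.5P, so P* = 1250/23.
Q* = 569 − 3.5(1250/23) = 8712/23.

P* = 1250/23, Q* = 8712/23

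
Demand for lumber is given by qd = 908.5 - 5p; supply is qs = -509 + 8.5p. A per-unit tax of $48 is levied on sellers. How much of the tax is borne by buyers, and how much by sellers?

Pre-tax equilibrium: p* = 105, q* = 383.5.
Tax on sellers shifts supply to qs = -509 + 8.5(p − 48) = -917 + 8.5p.
908.5 - 5p = -917 + 8.5p gives buyer price pb = 1217/9; sellers receive ps = 1217/9 − 48 = 785/9.
New quantity: q = 908.5 − 5(1217/9) = 4183/18.
Buyer burden = 1217/9 − 105 = 272/9; seller burden = 105 − 785/9 = 160/9.

Buyers bear 272/9, sellers bear 160/9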